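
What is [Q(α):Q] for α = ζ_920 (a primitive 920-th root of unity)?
[Q(α):Q] = 352

The minimal polynomial of ζ_920 over Q is the 920-th cyclotomic polynomial Φ_920(x), which is irreducible over Q and has degree φ(920) = 352. Hence [Q(α):Q] = φ(920) = 352.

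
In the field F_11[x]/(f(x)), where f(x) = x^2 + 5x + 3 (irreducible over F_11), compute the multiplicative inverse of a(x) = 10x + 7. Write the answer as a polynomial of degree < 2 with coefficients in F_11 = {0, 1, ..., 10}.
a(x)^(-1) ≡ 10x + 10 (mod f(x))

Since f is irreducible over F_11, F_11[x]/(f) is a field and a(x) ≠ 0 has an inverse. Apply the extended Euclidean algorithm to f(x) and a(x) in F_11[x]: f(x) = (10x + 10)·a(x) + (10). The last nonzero remainder is the constant 10 = gcd(f, a) in F_11. Back-substituting through the division chain expresses 10 = s(x)·a(x) + t(x)·f(x) with s(x) ≡ x + 1 (mod f), so (x + 1)·a(x) ≡ 10 (mod f). Multiplying by 10^(-1) ≡ 10 in F_11 gives a(x)^(-1) ≡ 10·(x + 1) ≡ 10x + 10 (mod f). Check: (10x + 7)·(10x + 10) = x^2 + 5x + 4 ≡ 1 (mod x^2 + 5x + 3).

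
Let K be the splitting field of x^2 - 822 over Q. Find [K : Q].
[K : Q] = 2

f(x) = x^2 - 822 factors as (x - √822)(x + √822). The splitting field is K = Q(√822). Since 822 is squarefree and > 1, it is not a perfect square, so x^2 - 822 is irreducible over Q and [Q(√822) : Q] = 2. Hence [K : Q] = 2.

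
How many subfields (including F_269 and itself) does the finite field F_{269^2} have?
F_{269^2} has 2 subfields

The subfields of F_{p^n} are exactly the fields F_{p^d} for d | n (each is the fixed field of the unique index-d subgroup of Gal(F_{p^n}/F_p) ≅ Z/nZ). The divisors of n = 2 are {1, 2}, giving 2 subfields: F_{269^1}, F_{269^2}.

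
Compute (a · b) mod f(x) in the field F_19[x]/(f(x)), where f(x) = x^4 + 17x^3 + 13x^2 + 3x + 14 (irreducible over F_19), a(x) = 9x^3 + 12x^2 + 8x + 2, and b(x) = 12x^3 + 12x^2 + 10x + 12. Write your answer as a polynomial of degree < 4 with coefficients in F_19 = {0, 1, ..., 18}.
a · b ≡ 10x^3 + x + 18 (mod f(x))

Multiply in F_19[x]: a(x)·b(x) = (9x^3 + 12x^2 + 8x + 2)·(12x^3 + 12x^2 + 10x + 12) = 13x^6 + 5x^5 + 7x^4 + 6x^3 + x^2 + 2x + 5. This has degree ≥ 4, so divide by f(x) over F_19: 13x^6 + 5x^5 + 7x^4 + 6x^3 + x^2 + 2x + 5 = (13x^2 + 12x + 14)·(x^4 + 17x^3 + 13x^2 + 3x + 14) + (10x^3 + x + 18). Hence a·b ≡ 10x^3 + x + 18 (mod f). (F_19[x]/(f) is a field with 19^4 = 130321 elements since f is irreducible of degree 4.)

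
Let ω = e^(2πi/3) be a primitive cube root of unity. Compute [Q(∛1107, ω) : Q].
[Q(∛1107, ω) : Q] = 6

[Q(∛1107):Q] = 3 (min poly x^3 - 1107, irreducible since 1107 is not a perfect cube). [Q(ω):Q] = 2 (min poly x^2 + x + 1). Since Q(∛1107) ⊂ R and ω ∉ R, we have ω ∉ Q(∛1107), so x^2 + x + 1 remains irreducible over Q(∛1107) and [Q(∛1107, ω) : Q(∛1107)] = 2. By the tower law, [Q(∛1107, ω) : Q] = 3 · 2 = 6. (In fact Q(∛1107, ω) is the splitting field of x^3 - 1107 over Q.)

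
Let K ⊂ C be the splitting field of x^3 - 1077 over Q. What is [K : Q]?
[K : Q] = 6

The roots of x^3 - 1077 are ∛1077, ω∛1077, ω^2∛1077 where ω = e^(2πi/3) is a primitive cube root of unity, so K = Q(∛1077, ω). Now [Q(∛1077):Q] = 3 (since 1077 is not a perfect cube, x^3 - 1077 is irreducible) and [Q(ω):Q] = 2. Both 2 and 3 divide [K:Q], and [K:Q] ≤ 3·2 = 6, so [K:Q] = 6. (Equivalently: Q(∛1077) ⊂ R but ω ∉ R, so [K : Q(∛1077)] = 2.)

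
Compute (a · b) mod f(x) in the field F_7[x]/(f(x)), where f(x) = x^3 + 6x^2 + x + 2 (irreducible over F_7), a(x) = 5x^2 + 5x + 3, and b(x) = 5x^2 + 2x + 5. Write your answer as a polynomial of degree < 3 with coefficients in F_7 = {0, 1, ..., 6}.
a · b ≡ x^2 + 5x (mod f(x))

Multiply in F_7[x]: a(x)·b(x) = (5x^2 + 5x + 3)·(5x^2 + 2x + 5) = 4x^4 + x^2 + 3x + 1. This has degree ≥ 3, so divide by f(x) over F_7: 4x^4 + x^2 + 3x + 1 = (4x + 4)·(x^3 + 6x^2 + x + 2) + (x^2 + 5x). Hence a·b ≡ x^2 + 5x (mod f). (F_7[x]/(f) is a field with 7^3 = 343 elements since f is irreducible of degree 3.)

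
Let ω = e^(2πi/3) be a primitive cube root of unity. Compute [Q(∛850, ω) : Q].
[Q(∛850, ω) : Q] = 6

[Q(∛850):Q] = 3 (min poly x^3 - 850, irreducible since 850 is not a perfect cube). [Q(ω):Q] = 2 (min poly x^2 + x + 1). Since Q(∛850) ⊂ R and ω ∉ R, we have ω ∉ Q(∛850), so x^2 + x + 1 remains irreducible over Q(∛850) and [Q(∛850, ω) : Q(∛850)] = 2. By the tower law, [Q(∛850, ω) : Q] = 3 · 2 = 6. (In fact Q(∛850, ω) is the splitting field of x^3 - 850 over Q.)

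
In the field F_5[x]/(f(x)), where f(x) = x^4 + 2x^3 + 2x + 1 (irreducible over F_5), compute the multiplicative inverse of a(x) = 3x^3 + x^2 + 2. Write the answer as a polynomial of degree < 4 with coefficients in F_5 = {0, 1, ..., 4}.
a(x)^(-1) ≡ x^3 + 3 (mod f(x))

Since f is irreducible over F_5, F_5[x]/(f) is a field and a(x) ≠ 0 has an inverse. Apply the extended Euclidean algorithm to f(x) and a(x) in F_5[x]: f(x) = (2x)·a(x) + (3x + 1);  a(x) = (x^2)·(3x + 1) + (2). The last nonzero remainder is the constant 2 = gcd(f, a) in F_5. Back-substituting through the division chain expresses 2 = s(x)·a(x) + t(x)·f(x) with s(x) ≡ 2x^3 + 1 (mod f), so (2x^3 + 1)·a(x) ≡ 2 (mod f). Multiplying by 2^(-1) ≡ 3 in F_5 gives a(x)^(-1) ≡ 3·(2x^3 + 1) ≡ x^3 + 3 (mod f). Check: (3x^3 + x^2 + 2)·(x^3 + 3) = 3x^6 + x^5 + x^3 + 3x^2 + 1 ≡ 1 (mod x^4 + 2x^3 + 2x + 1).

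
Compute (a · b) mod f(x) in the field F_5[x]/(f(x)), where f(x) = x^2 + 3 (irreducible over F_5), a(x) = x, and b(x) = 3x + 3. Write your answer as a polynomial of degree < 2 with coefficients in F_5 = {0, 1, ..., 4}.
a · b ≡ 3x + 1 (mod f(x))

Multiply in F_5[x]: a(x)·b(x) = (x)·(3x + 3) = 3x^2 + 3x. This has degree ≥ 2, so divide by f(x) over F_5: 3x^2 + 3x = (3)·(x^2 + 3) + (3x + 1). Hence a·b ≡ 3x + 1 (mod f). (F_5[x]/(f) is a field with 5^2 = 25 elements since f is irreducible of degree 2.)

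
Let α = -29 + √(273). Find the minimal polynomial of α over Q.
m_α(x) = x^2 + 58x + 568

From α + 29 = √(273), squaring gives (α + 29)^2 = 273, i.e. α^2 + 58α + 841 = 273, so α^2 + 58α + 568 = 0. The discriminant of x^2 + 58x + 568 is (58)^2 - 4·(568) = 3364 - 2272 = 1092, and 4·(273) is not a perfect square in Q since 273 is squarefree and ≠ 1. Hence x^2 + 58x + 568 is irreducible over Q and is the minimal polynomial of α.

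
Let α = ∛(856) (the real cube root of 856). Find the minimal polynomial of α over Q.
m_α(x) = x^3 - 856

α satisfies α^3 = 856, so x^3 - 856 annihilates α. By the rational root test, a rational root p/q (in lowest terms) of x^3 - 856 would satisfy p^3 = 856 q^3, forcing q = 1 and p^3 = 856; but 856 is not a perfect cube, contradiction. A monic cubic over Q with no rational root is irreducible (any nontrivial factorization would include a linear factor). Hence x^3 - 856 is the minimal polynomial of α, and in particular [Q(α):Q] = 3.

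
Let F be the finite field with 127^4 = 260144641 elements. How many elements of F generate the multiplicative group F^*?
There are φ(260144640) = 59424768 primitive elements

F_q^* is cyclic of order q - 1 = 260144640. A cyclic group of order m has exactly φ(m) generators. Here m = 260144640 = 2^9 · 3^2 · 5 · 7 · 1613, so the number of primitive elements is φ(260144640) = 59424768.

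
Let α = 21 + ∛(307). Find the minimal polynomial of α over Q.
m_α(x) = x^3 - 63x^2 + 1323x - 9568

Set β = α - 21 = ∛(307), so β^3 = 307. Then (α - 21)^3 - 307 = 0, i.e. α is a root of g(x) = (x - 21)^3 - 307 = x^3 - 63x^2 + 1323x - 9568. Since g(x) = h(x - 21) where h(x) = x^3 - 307, and h is irreducible over Q (because 307 is not a perfect cube, so h has no rational root, and a monic cubic with no rational root is irreducible), g is also irreducible (irreducibility is preserved under the substitution x → x - 21). Hence m_α(x) = x^3 - 63x^2 + 1323x - 9568.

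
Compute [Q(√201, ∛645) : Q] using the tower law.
[Q(√201, ∛645) : Q] = 6

Let L = Q(√201, ∛645). Since Q(√201) ⊂ L and [Q(√201):Q] = 2, the tower law gives 2 | [L:Q]. Likewise Q(∛645) ⊂ L with [Q(∛645):Q] = 3 (because 645 is not a perfect cube), so 3 | [L:Q]. As gcd(2,3) = 1, [L:Q] is divisible by 6. Conversely L is generated over Q by √201 and ∛645, so [L:Q] ≤ 2·3 = 6. Therefore [Q(√201, ∛645) : Q] = 6.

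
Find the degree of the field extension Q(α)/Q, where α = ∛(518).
[Q(α):Q] = 3

The minimal polynomial of α is x^3 - 518, irreducible over Q since 518 is not a perfect cube (so x^3 - 518 has no rational root). Hence [Q(α):Q] = deg(m_α) = 3.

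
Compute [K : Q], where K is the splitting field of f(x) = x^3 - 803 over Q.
[K : Q] = 6

The roots of x^3 - 803 are ∛803, ω∛803, ω^2∛803 where ω = e^(2πi/3) is a primitive cube root of unity, so K = Q(∛803, ω). Now [Q(∛803):Q] = 3 (since 803 is not a perfect cube, x^3 - 803 is irreducible) and [Q(ω):Q] = 2. Both 2 and 3 divide [K:Q], and [K:Q] ≤ 3·2 = 6, so [K:Q] = 6. (Equivalently: Q(∛803) ⊂ R but ω ∉ R, so [K : Q(∛803)] = 2.)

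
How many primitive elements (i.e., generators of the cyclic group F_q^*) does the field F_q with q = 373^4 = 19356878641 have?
There are φ(19356878640) = 4273766400 primitive elements

F_q^* is cyclic of order q - 1 = 19356878640. A cyclic group of order m has exactly φ(m) generators. Here m = 19356878640 = 2^4 · 3 · 5 · 11 · 17 · 31 · 13913, so the number of primitive elements is φ(19356878640) = 4273766400.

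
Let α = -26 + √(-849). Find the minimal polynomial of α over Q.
m_α(x) = x^2 + 52x + 1525

From α + 26 = √(-849), squaring gives (α + 26)^2 = -849, i.e. α^2 + 52α + 676 = -849, so α^2 + 52α + 1525 = 0. The discriminant of x^2 + 52x + 1525 is (52)^2 - 4·(1525) = 2704 - 6100 = -3396, and 4·(-849) is not a perfect square in Q since -849 is squarefree and ≠ 1. Hence x^2 + 52x + 1525 is irreducible over Q and is the minimal polynomial of α.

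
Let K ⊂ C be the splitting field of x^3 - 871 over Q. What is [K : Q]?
[K : Q] = 6

The roots of x^3 - 871 are ∛871, ω∛871, ω^2∛871 where ω = e^(2πi/3) is a primitive cube root of unity, so K = Q(∛871, ω). Now [Q(∛871):Q] = 3 (since 871 is not a perfect cube, x^3 - 871 is irreducible) and [Q(ω):Q] = 2. Both 2 and 3 divide [K:Q], and [K:Q] ≤ 3·2 = 6, so [K:Q] = 6. (Equivalently: Q(∛871) ⊂ R but ω ∉ R, so [K : Q(∛871)] = 2.)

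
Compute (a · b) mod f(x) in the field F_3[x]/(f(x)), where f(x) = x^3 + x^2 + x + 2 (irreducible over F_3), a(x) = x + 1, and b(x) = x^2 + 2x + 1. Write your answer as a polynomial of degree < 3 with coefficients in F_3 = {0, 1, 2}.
a · b ≡ 2x^2 + 2x + 2 (mod f(x))

Multiply in F_3[x]: a(x)·b(x) = (x + 1)·(x^2 + 2x + 1) = x^3 + 1. This has degree ≥ 3, so divide by f(x) over F_3: x^3 + 1 = (1)·(x^3 + x^2 + x + 2) + (2x^2 + 2x + 2). Hence a·b ≡ 2x^2 + 2x + 2 (mod f). (F_3[x]/(f) is a field with 3^3 = 27 elements since f is irreducible of degree 3.)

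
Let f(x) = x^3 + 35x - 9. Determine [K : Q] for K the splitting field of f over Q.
[K : Q] = 6

By the rational root test, any rational root of the monic integer polynomial f(x) = x^3 + 35x - 9 must be an integer dividing the constant term -9, i.e. one of ±{1, 3, 9}. Evaluating: f(1) = 27, f(-1) = -45, f(3) = 123, f(-3) = -141, f(9) = 1035, f(-9) = -1053; none is 0, so f has no rational root and is therefore irreducible over Q (a cubic with no linear factor over a field is irreducible). For an irreducible cubic, the Galois group is A_3 or S_3 according as the discriminant disc(f) = -4a^3 - 27b^2 = -4·(35)^3 - 27·(-9)^2 = -173687 is or is not a square in Q. Here disc(f) = -173687 is not a perfect square in Q, so the Galois group of f over Q is not contained in A_3 and must be all of S_3. The splitting field has degree |S_3| = 6 over Q, so [K : Q] = 6.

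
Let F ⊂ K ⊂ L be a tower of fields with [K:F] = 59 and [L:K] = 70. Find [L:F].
[L:F] = 4130

The tower law says that for any tower of field extensions F ⊂ K ⊂ L with finite degrees, [L:F] = [L:K] · [K:F]. Here this gives [L:F] = 70 · 59 = 4130.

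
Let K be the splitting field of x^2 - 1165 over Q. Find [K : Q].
[K : Q] = 2

f(x) = x^2 - 1165 factors as (x - √1165)(x + √1165). The splitting field is K = Q(√1165). Since 1165 is squarefree and > 1, it is not a perfect square, so x^2 - 1165 is irreducible over Q and [Q(√1165) : Q] = 2. Hence [K : Q] = 2.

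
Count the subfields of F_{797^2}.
F_{797^2} has 2 subfields

The subfields of F_{p^n} are exactly the fields F_{p^d} for d | n (each is the fixed field of the unique index-d subgroup of Gal(F_{p^n}/F_p) ≅ Z/nZ). The divisors of n = 2 are {1, 2}, giving 2 subfields: F_{797^1}, F_{797^2}.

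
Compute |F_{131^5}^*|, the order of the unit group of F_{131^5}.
|F_{131^5}^*| = 38579489650

F_{131^5} has 131^5 = 38579489651 elements; its multiplicative group consists of all nonzero elements, so |F_{131^5}^*| = 38579489651 - 1 = 38579489650. (It is cyclic since any finite subgroup of the multiplicative group of a field is cyclic.)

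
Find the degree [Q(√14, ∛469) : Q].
[Q(√14, ∛469) : Q] = 6

Let L = Q(√14, ∛469). Since Q(√14) ⊂ L and [Q(√14):Q] = 2, the tower law gives 2 | [L:Q]. Likewise Q(∛469) ⊂ L with [Q(∛469):Q] = 3 (because 469 is not a perfect cube), so 3 | [L:Q]. As gcd(2,3) = 1, [L:Q] is divisible by 6. Conversely L is generated over Q by √14 and ∛469, so [L:Q] ≤ 2·3 = 6. Therefore [Q(√14, ∛469) : Q] = 6.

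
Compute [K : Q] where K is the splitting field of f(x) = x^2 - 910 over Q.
[K : Q] = 2

f(x) = x^2 - 910 factors as (x - √910)(x + √910). The splitting field is K = Q(√910). Since 910 is squarefree and > 1, it is not a perfect square, so x^2 - 910 is irreducible over Q and [Q(√910) : Q] = 2. Hence [K : Q] = 2.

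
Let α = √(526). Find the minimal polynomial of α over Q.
m_α(x) = x^2 - 526

α satisfies α^2 - 526 = 0, so x^2 - 526 annihilates α. Since d = 526 is squarefree and ≠ 1, it is not a perfect square in Q, so x^2 - 526 has no rational root and is therefore irreducible over Q (a degree-2 polynomial over a field is irreducible iff it has no root). Hence m_α(x) = x^2 - 526.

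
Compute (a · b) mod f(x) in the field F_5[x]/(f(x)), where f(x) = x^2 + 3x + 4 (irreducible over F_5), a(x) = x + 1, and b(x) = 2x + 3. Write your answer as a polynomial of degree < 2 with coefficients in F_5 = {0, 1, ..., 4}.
a · b ≡ 4x (mod f(x))

Multiply in F_5[x]: a(x)·b(x) = (x + 1)·(2x + 3) = 2x^2 + 3. This has degree ≥ 2, so divide by f(x) over F_5: 2x^2 + 3 = (2)·(x^2 + 3x + 4) + (4x). Hence a·b ≡ 4x (mod f). (F_5[x]/(f) is a field with 5^2 = 25 elements since f is irreducible of degree 2.)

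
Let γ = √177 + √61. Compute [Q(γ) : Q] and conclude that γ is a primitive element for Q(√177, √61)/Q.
[Q(γ) : Q] = 4 (equivalently, Q(γ) = Q(√177, √61))

Obviously Q(γ) ⊆ Q(√177, √61), and [Q(√177, √61):Q] = 4 (since 177, 61 are distinct squarefree integers > 1 with 10797 not a perfect square). To show equality we compute the minimal polynomial of γ. From γ = √177 + √61: γ^2 = 177 + 2√(10797) + 61 = 238 + 2√(10797), so γ^2 - 238 = 2√(10797); squaring, (γ^2 - 238)^2 = 4·10797, i.e. γ^4 - 476γ^2 + 56644 - 43188 = 0, i.e. γ^4 - 476γ^2 + 13456 = 0. So γ is a root of x^4 - 476x^2 + 13456. This polynomial is irreducible over Q: it has no rational root (each ±√177 ± √61 is irrational), and any factorization into two quadratics over Q would force √(10797) ∈ Q (pairing opposite roots) or √177, √61 ∈ Q (other pairings), all impossible. Hence [Q(γ):Q] = 4 = [Q(√177, √61):Q], so Q(γ) = Q(√177, √61).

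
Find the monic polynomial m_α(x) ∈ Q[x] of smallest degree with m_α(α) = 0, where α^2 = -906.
m_α(x) = x^2 + 906

α satisfies α^2 + 906 = 0, so x^2 + 906 annihilates α. Since d = -906 is squarefree and ≠ 1, it is not a perfect square in Q, so x^2 + 906 has no rational root and is therefore irreducible over Q (a degree-2 polynomial over a field is irreducible iff it has no root). Hence m_α(x) = x^2 + 906.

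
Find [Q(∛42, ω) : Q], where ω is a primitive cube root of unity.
[Q(∛42, ω) : Q] = 6

[Q(∛42):Q] = 3 (min poly x^3 - 42, irreducible since 42 is not a perfect cube). [Q(ω):Q] = 2 (min poly x^2 + x + 1). Since Q(∛42) ⊂ R and ω ∉ R, we have ω ∉ Q(∛42), so x^2 + x + 1 remains irreducible over Q(∛42) and [Q(∛42, ω) : Q(∛42)] = 2. By the tower law, [Q(∛42, ω) : Q] = 3 · 2 = 6. (In fact Q(∛42, ω) is the splitting field of x^3 - 42 over Q.)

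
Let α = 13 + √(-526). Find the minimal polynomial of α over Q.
m_α(x) = x^2 - 26x + 695

From α - 13 = √(-526), squaring gives (α - 13)^2 = -526, i.e. α^2 - 26α + 169 = -526, so α^2 - 26α + 695 = 0. The discriminant of x^2 - 26x + 695 is (-26)^2 - 4·(695) = 676 - 2780 = -2104, and 4·(-526) is not a perfect square in Q since -526 is squarefree and ≠ 1. Hence x^2 - 26x + 695 is irreducible over Q and is the minimal polynomial of α.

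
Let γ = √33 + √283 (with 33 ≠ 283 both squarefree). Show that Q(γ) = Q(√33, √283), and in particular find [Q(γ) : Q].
[Q(γ) : Q] = 4 (equivalently, Q(γ) = Q(√33, √283))

Obviously Q(γ) ⊆ Q(√33, √283), and [Q(√33, √283):Q] = 4 (since 33, 283 are distinct squarefree integers > 1 with 9339 not a perfect square). To show equality we compute the minimal polynomial of γ. From γ = √33 + √283: γ^2 = 33 + 2√(9339) + 283 = 316 + 2√(9339), so γ^2 - 316 = 2√(9339); squaring, (γ^2 - 316)^2 = 4·9339, i.e. γ^4 - 632γ^2 + 99856 - 37356 = 0, i.e. γ^4 - 632γ^2 + 62500 = 0. So γ is a root of x^4 - 632x^2 + 62500. This polynomial is irreducible over Q: it has no rational root (each ±√33 ± √283 is irrational), and any factorization into two quadratics over Q would force √(9339) ∈ Q (pairing opposite roots) or √33, √283 ∈ Q (other pairings), all impossible. Hence [Q(γ):Q] = 4 = [Q(√33, √283):Q], so Q(γ) = Q(√33, √283).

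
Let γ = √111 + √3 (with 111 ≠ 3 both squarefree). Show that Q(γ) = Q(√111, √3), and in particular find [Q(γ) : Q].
[Q(γ) : Q] = 4 (equivalently, Q(γ) = Q(√111, √3))

Obviously Q(γ) ⊆ Q(√111, √3), and [Q(√111, √3):Q] = 4 (since 111, 3 are distinct squarefree integers > 1 with 333 not a perfect square). To show equality we compute the minimal polynomial of γ. From γ = √111 + √3: γ^2 = 111 + 2√(333) + 3 = 114 + 2√(333), so γ^2 - 114 = 2√(333); squaring, (γ^2 - 114)^2 = 4·333, i.e. γ^4 - 228γ^2 + 12996 - 1332 = 0, i.e. γ^4 - 228γ^2 + 11664 = 0. So γ is a root of x^4 - 228x^2 + 11664. This polynomial is irreducible over Q: it has no rational root (each ±√111 ± √3 is irrational), and any factorization into two quadratics over Q would force √(333) ∈ Q (pairing opposite roots) or √111, √3 ∈ Q (other pairings), all impossible. Hence [Q(γ):Q] = 4 = [Q(√111, √3):Q], so Q(γ) = Q(√111, √3).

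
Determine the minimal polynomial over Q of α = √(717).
m_α(x) = x^2 - 717

α satisfies α^2 - 717 = 0, so x^2 - 717 annihilates α. Since d = 717 is squarefree and ≠ 1, it is not a perfect square in Q, so x^2 - 717 has no rational root and is therefore irreducible over Q (a degree-2 polynomial over a field is irreducible iff it has no root). Hence m_α(x) = x^2 - 717.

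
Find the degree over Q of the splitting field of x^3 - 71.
[K : Q] = 6

The roots of x^3 - 71 are ∛71, ω∛71, ω^2∛71 where ω = e^(2πi/3) is a primitive cube root of unity, so K = Q(∛71, ω). Now [Q(∛71):Q] = 3 (since 71 is not a perfect cube, x^3 - 71 is irreducible) and [Q(ω):Q] = 2. Both 2 and 3 divide [K:Q], and [K:Q] ≤ 3·2 = 6, so [K:Q] = 6. (Equivalently: Q(∛71) ⊂ R but ω ∉ R, so [K : Q(∛71)] = 2.)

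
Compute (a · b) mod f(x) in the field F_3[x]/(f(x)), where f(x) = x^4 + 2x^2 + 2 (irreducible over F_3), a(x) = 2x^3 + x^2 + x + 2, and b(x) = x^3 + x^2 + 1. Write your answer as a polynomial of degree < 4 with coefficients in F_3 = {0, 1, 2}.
a · b ≡ 2x^3 + x (mod f(x))

Multiply in F_3[x]: a(x)·b(x) = (2x^3 + x^2 + x + 2)·(x^3 + x^2 + 1) = 2x^6 + 2x^4 + 2x^3 + x + 2. This has degree ≥ 4, so divide by f(x) over F_3: 2x^6 + 2x^4 + 2x^3 + x + 2 = (2x^2 + 1)·(x^4 + 2x^2 + 2) + (2x^3 + x). Hence a·b ≡ 2x^3 + x (mod f). (F_3[x]/(f) is a field with 3^4 = 81 elements since f is irreducible of degree 4.)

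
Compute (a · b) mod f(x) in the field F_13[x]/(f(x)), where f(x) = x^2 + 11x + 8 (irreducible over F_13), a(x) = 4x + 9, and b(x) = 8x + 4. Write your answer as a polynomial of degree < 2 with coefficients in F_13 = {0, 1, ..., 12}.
a · b ≡ 9x + 1 (mod f(x))

Multiply in F_13[x]: a(x)·b(x) = (4x + 9)·(8x + 4) = 6x^2 + 10x + 10. This has degree ≥ 2, so divide by f(x) over F_13: 6x^2 + 10x + 10 = (6)·(x^2 + 11x + 8) + (9x + 1). Hence a·b ≡ 9x + 1 (mod f). (F_13[x]/(f) is a field with 13^2 = 169 elements since f is irreducible of degree 2.)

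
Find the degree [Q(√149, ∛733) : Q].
[Q(√149, ∛733) : Q] = 6

Let L = Q(√149, ∛733). Since Q(√149) ⊂ L and [Q(√149):Q] = 2, the tower law gives 2 | [L:Q]. Likewise Q(∛733) ⊂ L with [Q(∛733):Q] = 3 (because 733 is not a perfect cube), so 3 | [L:Q]. As gcd(2,3) = 1, [L:Q] is divisible by 6. Conversely L is generated over Q by √149 and ∛733, so [L:Q] ≤ 2·3 = 6. Therefore [Q(√149, ∛733) : Q] = 6.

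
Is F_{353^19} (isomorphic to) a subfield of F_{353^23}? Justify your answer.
No: F_{353^19} is not a subfield of F_{353^23}

F_{p^m} embeds in F_{p^n} iff m | n. Here 19 ∤ 23 (since 23 = 1·19 + 4 with remainder 4 ≠ 0), so F_{353^19} is not a subfield of F_{353^23}. Equivalently: if it were, the tower law would give 19 = [F_{353^19}:F_353] dividing [F_{353^23}:F_353] = 23, contradiction.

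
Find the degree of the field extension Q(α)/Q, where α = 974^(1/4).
[Q(α):Q] = 4

α is a root of x^4 - 974. By Eisenstein's criterion at the prime p = 2 (which divides the constant term 974 but p^2 = 4 does not, since 974 is squarefree), x^4 - 974 is irreducible over Q. Hence [Q(α):Q] = 4.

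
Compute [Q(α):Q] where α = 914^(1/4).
[Q(α):Q] = 4

α is a root of x^4 - 914. By Eisenstein's criterion at the prime p = 2 (which divides the constant term 914 but p^2 = 4 does not, since 914 is squarefree), x^4 - 914 is irreducible over Q. Hence [Q(α):Q] = 4.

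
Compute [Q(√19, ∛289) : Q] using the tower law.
[Q(√19, ∛289) : Q] = 6

Let L = Q(√19, ∛289). Since Q(√19) ⊂ L and [Q(√19):Q] = 2, the tower law gives 2 | [L:Q]. Likewise Q(∛289) ⊂ L with [Q(∛289):Q] = 3 (because 289 is not a perfect cube), so 3 | [L:Q]. As gcd(2,3) = 1, [L:Q] is divisible by 6. Conversely L is generated over Q by √19 and ∛289, so [L:Q] ≤ 2·3 = 6. Therefore [Q(√19, ∛289) : Q] = 6.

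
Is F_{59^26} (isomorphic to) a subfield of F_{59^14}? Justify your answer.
No: F_{59^26} is not a subfield of F_{59^14}

F_{p^m} embeds in F_{p^n} iff m | n. Here 26 ∤ 14 (since 14 = 0·26 + 14 with remainder 14 ≠ 0), so F_{59^26} is not a subfield of F_{59^14}. Equivalently: if it were, the tower law would give 26 = [F_{59^26}:F_59] dividing [F_{59^14}:F_59] = 14, contradiction.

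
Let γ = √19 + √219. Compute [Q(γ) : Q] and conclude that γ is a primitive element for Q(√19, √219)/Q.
[Q(γ) : Q] = 4 (equivalently, Q(γ) = Q(√19, √219))

Obviously Q(γ) ⊆ Q(√19, √219), and [Q(√19, √219):Q] = 4 (since 19, 219 are distinct squarefree integers > 1 with 4161 not a perfect square). To show equality we compute the minimal polynomial of γ. From γ = √19 + √219: γ^2 = 19 + 2√(4161) + 219 = 238 + 2√(4161), so γ^2 - 238 = 2√(4161); squaring, (γ^2 - 238)^2 = 4·4161, i.e. γ^4 - 476γ^2 + 56644 - 16644 = 0, i.e. γ^4 - 476γ^2 + 40000 = 0. So γ is a root of x^4 - 476x^2 + 40000. This polynomial is irreducible over Q: it has no rational root (each ±√19 ± √219 is irrational), and any factorization into two quadratics over Q would force √(4161) ∈ Q (pairing opposite roots) or √19, √219 ∈ Q (other pairings), all impossible. Hence [Q(γ):Q] = 4 = [Q(√19, √219):Q], so Q(γ) = Q(√19, √219).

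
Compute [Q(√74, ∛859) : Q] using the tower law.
[Q(√74, ∛859) : Q] = 6

Let L = Q(√74, ∛859). Since Q(√74) ⊂ L and [Q(√74):Q] = 2, the tower law gives 2 | [L:Q]. Likewise Q(∛859) ⊂ L with [Q(∛859):Q] = 3 (because 859 is not a perfect cube), so 3 | [L:Q]. As gcd(2,3) = 1, [L:Q] is divisible by 6. Conversely L is generated over Q by √74 and ∛859, so [L:Q] ≤ 2·3 = 6. Therefore [Q(√74, ∛859) : Q] = 6.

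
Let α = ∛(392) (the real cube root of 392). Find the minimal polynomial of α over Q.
m_α(x) = x^3 - 392

α satisfies α^3 = 392, so x^3 - 392 annihilates α. By the rational root test, a rational root p/q (in lowest terms) of x^3 - 392 would satisfy p^3 = 392 q^3, forcing q = 1 and p^3 = 392; but 392 is not a perfect cube, contradiction. A monic cubic over Q with no rational root is irreducible (any nontrivial factorization would include a linear factor). Hence x^3 - 392 is the minimal polynomial of α, and in particular [Q(α):Q] = 3.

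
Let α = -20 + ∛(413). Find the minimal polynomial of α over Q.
m_α(x) = x^3 + 60x^2 + 1200x + 7587

Set β = α + 20 = ∛(413), so β^3 = 413. Then (α + 20)^3 - 413 = 0, i.e. α is a root of g(x) = (x + 20)^3 - 413 = x^3 + 60x^2 + 1200x + 7587. Since g(x) = h(x + 20) where h(x) = x^3 - 413, and h is irreducible over Q (because 413 is not a perfect cube, so h has no rational root, and a monic cubic with no rational root is irreducible), g is also irreducible (irreducibility is preserved under the substitution x → x + 20). Hence m_α(x) = x^3 + 60x^2 + 1200x + 7587.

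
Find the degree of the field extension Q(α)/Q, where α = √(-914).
[Q(α):Q] = 2

[Q(α):Q] equals the degree of the minimal polynomial of α. Here α^2 = -914 and x^2 + 914 is irreducible (d = -914 is squarefree, ≠ 1, hence not a square), so deg(m_α) = 2. Thus [Q(α):Q] = 2.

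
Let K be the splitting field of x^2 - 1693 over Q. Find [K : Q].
[K : Q] = 2

f(x) = x^2 - 1693 factors as (x - √1693)(x + √1693). The splitting field is K = Q(√1693). Since 1693 is squarefree and > 1, it is not a perfect square, so x^2 - 1693 is irreducible over Q and [Q(√1693) : Q] = 2. Hence [K : Q] = 2.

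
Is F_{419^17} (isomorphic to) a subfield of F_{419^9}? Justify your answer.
No: F_{419^17} is not a subfield of F_{419^9}

F_{p^m} embeds in F_{p^n} iff m | n. Here 17 ∤ 9 (since 9 = 0·17 + 9 with remainder 9 ≠ 0), so F_{419^17} is not a subfield of F_{419^9}. Equivalently: if it were, the tower law would give 17 = [F_{419^17}:F_419] dividing [F_{419^9}:F_419] = 9, contradiction.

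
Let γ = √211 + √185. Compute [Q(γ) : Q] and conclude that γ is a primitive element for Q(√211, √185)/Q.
[Q(γ) : Q] = 4 (equivalently, Q(γ) = Q(√211, √185))

Obviously Q(γ) ⊆ Q(√211, √185), and [Q(√211, √185):Q] = 4 (since 211, 185 are distinct squarefree integers > 1 with 39035 not a perfect square). To show equality we compute the minimal polynomial of γ. From γ = √211 + √185: γ^2 = 211 + 2√(39035) + 185 = 396 + 2√(39035), so γ^2 - 396 = 2√(39035); squaring, (γ^2 - 396)^2 = 4·39035, i.e. γ^4 - 792γ^2 + 156816 - 156140 = 0, i.e. γ^4 - 792γ^2 + 676 = 0. So γ is a root of x^4 - 792x^2 + 676. This polynomial is irreducible over Q: it has no rational root (each ±√211 ± √185 is irrational), and any factorization into two quadratics over Q would force √(39035) ∈ Q (pairing opposite roots) or √211, √185 ∈ Q (other pairings), all impossible. Hence [Q(γ):Q] = 4 = [Q(√211, √185):Q], so Q(γ) = Q(√211, √185).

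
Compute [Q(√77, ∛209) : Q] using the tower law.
[Q(√77, ∛209) : Q] = 6

Let L = Q(√77, ∛209). Since Q(√77) ⊂ L and [Q(√77):Q] = 2, the tower law gives 2 | [L:Q]. Likewise Q(∛209) ⊂ L with [Q(∛209):Q] = 3 (because 209 is not a perfect cube), so 3 | [L:Q]. As gcd(2,3) = 1, [L:Q] is divisible by 6. Conversely L is generated over Q by √77 and ∛209, so [L:Q] ≤ 2·3 = 6. Therefore [Q(√77, ∛209) : Q] = 6.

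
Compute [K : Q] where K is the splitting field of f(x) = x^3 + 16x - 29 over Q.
[K : Q] = 6

By the rational root test, any rational root of the monic integer polynomial f(x) = x^3 + 16x - 29 must be an integer dividing the constant term -29, i.e. one of ±{1, 29}. Evaluating: f(1) = -12, f(-1) = -46, f(29) = 24824, f(-29) = -24882; none is 0, so f has no rational root and is therefore irreducible over Q (a cubic with no linear factor over a field is irreducible). For an irreducible cubic, the Galois group is A_3 or S_3 according as the discriminant disc(f) = -4a^3 - 27b^2 = -4·(16)^3 - 27·(-29)^2 = -39091 is or is not a square in Q. Here disc(f) = -39091 is not a perfect square in Q, so the Galois group of f over Q is not contained in A_3 and must be all of S_3. The splitting field has degree |S_3| = 6 over Q, so [K : Q] = 6.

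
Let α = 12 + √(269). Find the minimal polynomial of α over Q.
m_α(x) = x^2 - 24x - 125

From α - 12 = √(269), squaring gives (α - 12)^2 = 269, i.e. α^2 - 24α + 144 = 269, so α^2 - 24α - 125 = 0. The discriminant of x^2 - 24x - 125 is (-24)^2 - 4·(-125) = 576 + 500 = 1076, and 4·(269) is not a perfect square in Q since 269 is squarefree and ≠ 1. Hence x^2 - 24x - 125 is irreducible over Q and is the minimal polynomial of α.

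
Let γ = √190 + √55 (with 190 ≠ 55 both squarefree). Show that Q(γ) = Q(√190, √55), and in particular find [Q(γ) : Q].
[Q(γ) : Q] = 4 (equivalently, Q(γ) = Q(√190, √55))

Obviously Q(γ) ⊆ Q(√190, √55), and [Q(√190, √55):Q] = 4 (since 190, 55 are distinct squarefree integers > 1 with 10450 not a perfect square). To show equality we compute the minimal polynomial of γ. From γ = √190 + √55: γ^2 = 190 + 2√(10450) + 55 = 245 + 2√(10450), so γ^2 - 245 = 2√(10450); squaring, (γ^2 - 245)^2 = 4·10450, i.e. γ^4 - 490γ^2 + 60025 - 41800 = 0, i.e. γ^4 - 490γ^2 + 18225 = 0. So γ is a root of x^4 - 490x^2 + 18225. This polynomial is irreducible over Q: it has no rational root (each ±√190 ± √55 is irrational), and any factorization into two quadratics over Q would force √(10450) ∈ Q (pairing opposite roots) or √190, √55 ∈ Q (other pairings), all impossible. Hence [Q(γ):Q] = 4 = [Q(√190, √55):Q], so Q(γ) = Q(√190, √55).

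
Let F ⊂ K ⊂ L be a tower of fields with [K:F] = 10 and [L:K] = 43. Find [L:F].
[L:F] = 430

The tower law says that for any tower of field extensions F ⊂ K ⊂ L with finite degrees, [L:F] = [L:K] · [K:F]. Here this gives [L:F] = 43 · 10 = 430.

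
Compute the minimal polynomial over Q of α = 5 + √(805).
m_α(x) = x^2 - 10x - 780

From α - 5 = √(805), squaring gives (α - 5)^2 = 805, i.e. α^2 - 10α + 25 = 805, so α^2 - 10α - 780 = 0. The discriminant of x^2 - 10x - 780 is (-10)^2 - 4·(-780) = 100 + 3120 = 3220, and 4·(805) is not a perfect square in Q since 805 is squarefree and ≠ 1. Hence x^2 - 10x - 780 is irreducible over Q and is the minimal polynomial of α.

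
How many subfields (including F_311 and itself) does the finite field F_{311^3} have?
F_{311^3} has 2 subfields

The subfields of F_{p^n} are exactly the fields F_{p^d} for d | n (each is the fixed field of the unique index-d subgroup of Gal(F_{p^n}/F_p) ≅ Z/nZ). The divisors of n = 3 are {1, 3}, giving 2 subfields: F_{311^1}, F_{311^3}.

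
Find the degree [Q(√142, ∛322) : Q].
[Q(√142, ∛322) : Q] = 6

Let L = Q(√142, ∛322). Since Q(√142) ⊂ L and [Q(√142):Q] = 2, the tower law gives 2 | [L:Q]. Likewise Q(∛322) ⊂ L with [Q(∛322):Q] = 3 (because 322 is not a perfect cube), so 3 | [L:Q]. As gcd(2,3) = 1, [L:Q] is divisible by 6. Conversely L is generated over Q by √142 and ∛322, so [L:Q] ≤ 2·3 = 6. Therefore [Q(√142, ∛322) : Q] = 6.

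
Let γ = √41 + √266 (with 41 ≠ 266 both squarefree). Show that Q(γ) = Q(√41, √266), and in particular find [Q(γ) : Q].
[Q(γ) : Q] = 4 (equivalently, Q(γ) = Q(√41, √266))

Obviously Q(γ) ⊆ Q(√41, √266), and [Q(√41, √266):Q] = 4 (since 41, 266 are distinct squarefree integers > 1 with 10906 not a perfect square). To show equality we compute the minimal polynomial of γ. From γ = √41 + √266: γ^2 = 41 + 2√(10906) + 266 = 307 + 2√(10906), so γ^2 - 307 = 2√(10906); squaring, (γ^2 - 307)^2 = 4·10906, i.e. γ^4 - 614γ^2 + 94249 - 43624 = 0, i.e. γ^4 - 614γ^2 + 50625 = 0. So γ is a root of x^4 - 614x^2 + 50625. This polynomial is irreducible over Q: it has no rational root (each ±√41 ± √266 is irrational), and any factorization into two quadratics over Q would force √(10906) ∈ Q (pairing opposite roots) or √41, √266 ∈ Q (other pairings), all impossible. Hence [Q(γ):Q] = 4 = [Q(√41, √266):Q], so Q(γ) = Q(√41, √266).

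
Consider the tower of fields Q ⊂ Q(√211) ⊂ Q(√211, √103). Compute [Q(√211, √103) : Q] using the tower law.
[Q(√211, √103) : Q] = 4

[Q(√211):Q] = 2 (min poly x^2 - 211, irreducible since 211 is squarefree > 1). For the top step, suppose √103 ∈ Q(√211), say √103 = c + d√211 with c, d ∈ Q. Squaring: 103 = c^2 + 211d^2 + 2cd√211. Since √211 ∉ Q this forces 2cd = 0. If d = 0 then √103 = c ∈ Q, contradicting 103 squarefree > 1. If c = 0 then 103 = 211d^2, so 211·103 = (211d)^2 is a perfect square in Q — but 211·103 = 21733 is not a perfect square (since 211 and 103 are distinct squarefree integers). Contradiction. Hence √103 ∉ Q(√211), so x^2 - 103 stays irreducible over Q(√211) and [Q(√211, √103) : Q(√211)] = 2. By the tower law, [Q(√211, √103) : Q] = 2 · 2 = 4.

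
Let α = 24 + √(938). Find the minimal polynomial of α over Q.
m_α(x) = x^2 - 48x - 362

From α - 24 = √(938), squaring gives (α - 24)^2 = 938, i.e. α^2 - 48α + 576 = 938, so α^2 - 48α - 362 = 0. The discriminant of x^2 - 48x - 362 is (-48)^2 - 4·(-362) = 2304 + 1448 = 3752, and 4·(938) is not a perfect square in Q since 938 is squarefree and ≠ 1. Hence x^2 - 48x - 362 is irreducible over Q and is the minimal polynomial of α.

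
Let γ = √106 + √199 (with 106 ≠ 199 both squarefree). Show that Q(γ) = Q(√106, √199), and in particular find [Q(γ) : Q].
[Q(γ) : Q] = 4 (equivalently, Q(γ) = Q(√106, √199))

Obviously Q(γ) ⊆ Q(√106, √199), and [Q(√106, √199):Q] = 4 (since 106, 199 are distinct squarefree integers > 1 with 21094 not a perfect square). To show equality we compute the minimal polynomial of γ. From γ = √106 + √199: γ^2 = 106 + 2√(21094) + 199 = 305 + 2√(21094), so γ^2 - 305 = 2√(21094); squaring, (γ^2 - 305)^2 = 4·21094, i.e. γ^4 - 610γ^2 + 93025 - 84376 = 0, i.e. γ^4 - 610γ^2 + 8649 = 0. So γ is a root of x^4 - 610x^2 + 8649. This polynomial is irreducible over Q: it has no rational root (each ±√106 ± √199 is irrational), and any factorization into two quadratics over Q would force √(21094) ∈ Q (pairing opposite roots) or √106, √199 ∈ Q (other pairings), all impossible. Hence [Q(γ):Q] = 4 = [Q(√106, √199):Q], so Q(γ) = Q(√106, √199).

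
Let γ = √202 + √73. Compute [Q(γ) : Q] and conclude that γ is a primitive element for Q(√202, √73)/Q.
[Q(γ) : Q] = 4 (equivalently, Q(γ) = Q(√202, √73))

Obviously Q(γ) ⊆ Q(√202, √73), and [Q(√202, √73):Q] = 4 (since 202, 73 are distinct squarefree integers > 1 with 14746 not a perfect square). To show equality we compute the minimal polynomial of γ. From γ = √202 + √73: γ^2 = 202 + 2√(14746) + 73 = 275 + 2√(14746), so γ^2 - 275 = 2√(14746); squaring, (γ^2 - 275)^2 = 4·14746, i.e. γ^4 - 550γ^2 + 75625 - 58984 = 0, i.e. γ^4 - 550γ^2 + 16641 = 0. So γ is a root of x^4 - 550x^2 + 16641. This polynomial is irreducible over Q: it has no rational root (each ±√202 ± √73 is irrational), and any factorization into two quadratics over Q would force √(14746) ∈ Q (pairing opposite roots) or √202, √73 ∈ Q (other pairings), all impossible. Hence [Q(γ):Q] = 4 = [Q(√202, √73):Q], so Q(γ) = Q(√202, √73).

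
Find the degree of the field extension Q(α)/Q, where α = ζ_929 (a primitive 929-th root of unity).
[Q(α):Q] = 928

The minimal polynomial of ζ_929 over Q is the 929-th cyclotomic polynomial Φ_929(x), which is irreducible over Q and has degree φ(929) = 928. Hence [Q(α):Q] = φ(929) = 928.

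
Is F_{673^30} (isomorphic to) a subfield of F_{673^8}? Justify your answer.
No: F_{673^30} is not a subfield of F_{673^8}

F_{p^m} embeds in F_{p^n} iff m | n. Here 30 ∤ 8 (since 8 = 0·30 + 8 with remainder 8 ≠ 0), so F_{673^30} is not a subfield of F_{673^8}. Equivalently: if it were, the tower law would give 30 = [F_{673^30}:F_673] dividing [F_{673^8}:F_673] = 8, contradiction.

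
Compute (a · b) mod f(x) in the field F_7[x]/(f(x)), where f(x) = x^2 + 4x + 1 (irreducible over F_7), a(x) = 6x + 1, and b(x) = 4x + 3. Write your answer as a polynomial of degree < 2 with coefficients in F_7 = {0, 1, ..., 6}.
a · b ≡ 3x (mod f(x))

Multiply in F_7[x]: a(x)·b(x) = (6x + 1)·(4x + 3) = 3x^2 + x + 3. This has degree ≥ 2, so divide by f(x) over F_7: 3x^2 + x + 3 = (3)·(x^2 + 4x + 1) + (3x). Hence a·b ≡ 3x (mod f). (F_7[x]/(f) is a field with 7^2 = 49 elements since f is irreducible of degree 2.)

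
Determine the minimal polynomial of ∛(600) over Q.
m_α(x) = x^3 - 600

α satisfies α^3 = 600, so x^3 - 600 annihilates α. By the rational root test, a rational root p/q (in lowest terms) of x^3 - 600 would satisfy p^3 = 600 q^3, forcing q = 1 and p^3 = 600; but 600 is not a perfect cube, contradiction. A monic cubic over Q with no rational root is irreducible (any nontrivial factorization would include a linear factor). Hence x^3 - 600 is the minimal polynomial of α, and in particular [Q(α):Q] = 3.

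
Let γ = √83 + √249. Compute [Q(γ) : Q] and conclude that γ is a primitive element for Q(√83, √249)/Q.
[Q(γ) : Q] = 4 (equivalently, Q(γ) = Q(√83, √249))

Obviously Q(γ) ⊆ Q(√83, √249), and [Q(√83, √249):Q] = 4 (since 83, 249 are distinct squarefree integers > 1 with 20667 not a perfect square). To show equality we compute the minimal polynomial of γ. From γ = √83 + √249: γ^2 = 83 + 2√(20667) + 249 = 332 + 2√(20667), so γ^2 - 332 = 2√(20667); squaring, (γ^2 - 332)^2 = 4·20667, i.e. γ^4 - 664γ^2 + 110224 - 82668 = 0, i.e. γ^4 - 664γ^2 + 27556 = 0. So γ is a root of x^4 - 664x^2 + 27556. This polynomial is irreducible over Q: it has no rational root (each ±√83 ± √249 is irrational), and any factorization into two quadratics over Q would force √(20667) ∈ Q (pairing opposite roots) or √83, √249 ∈ Q (other pairings), all impossible. Hence [Q(γ):Q] = 4 = [Q(√83, √249):Q], so Q(γ) = Q(√83, √249).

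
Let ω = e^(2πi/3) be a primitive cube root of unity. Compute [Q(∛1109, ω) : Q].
[Q(∛1109, ω) : Q] = 6

[Q(∛1109):Q] = 3 (min poly x^3 - 1109, irreducible since 1109 is not a perfect cube). [Q(ω):Q] = 2 (min poly x^2 + x + 1). Since Q(∛1109) ⊂ R and ω ∉ R, we have ω ∉ Q(∛1109), so x^2 + x + 1 remains irreducible over Q(∛1109) and [Q(∛1109, ω) : Q(∛1109)] = 2. By the tower law, [Q(∛1109, ω) : Q] = 3 · 2 = 6. (In fact Q(∛1109, ω) is the splitting field of x^3 - 1109 over Q.)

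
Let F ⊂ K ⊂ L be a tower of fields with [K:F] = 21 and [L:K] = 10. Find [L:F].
[L:F] = 210

The tower law says that for any tower of field extensions F ⊂ K ⊂ L with finite degrees, [L:F] = [L:K] · [K:F]. Here this gives [L:F] = 10 · 21 = 210.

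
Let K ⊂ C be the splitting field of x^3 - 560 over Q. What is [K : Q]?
[K : Q] = 6

The roots of x^3 - 560 are ∛560, ω∛560, ω^2∛560 where ω = e^(2πi/3) is a primitive cube root of unity, so K = Q(∛560, ω). Now [Q(∛560):Q] = 3 (since 560 is not a perfect cube, x^3 - 560 is irreducible) and [Q(ω):Q] = 2. Both 2 and 3 divide [K:Q], and [K:Q] ≤ 3·2 = 6, so [K:Q] = 6. (Equivalently: Q(∛560) ⊂ R but ω ∉ R, so [K : Q(∛560)] = 2.)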